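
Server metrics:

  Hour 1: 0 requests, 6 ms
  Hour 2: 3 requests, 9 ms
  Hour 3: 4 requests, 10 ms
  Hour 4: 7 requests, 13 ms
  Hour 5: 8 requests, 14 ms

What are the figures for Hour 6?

11 requests, 17 ms

For the requests, alternating steps +3, +1, +3, +1, …: 0, 3, 4, 7, 8 → 11.
Ms: 6, 9, 10, 13, 14 → 17 (always 6 more than the requests).
Putting it together: 11 requests, 17 ms.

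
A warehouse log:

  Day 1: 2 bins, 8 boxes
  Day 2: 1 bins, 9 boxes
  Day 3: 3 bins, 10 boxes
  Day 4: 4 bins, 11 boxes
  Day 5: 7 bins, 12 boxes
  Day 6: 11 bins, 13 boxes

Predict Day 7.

18 bins, 14 boxes

Bins — each term is the sum of the two before it: 2, 1, 3, 4, 7, 11 → 18.
Boxes: 8, 9, 10, 11, 12, 13 → 14 (+1 each step).
Putting it together: 18 bins, 14 boxes.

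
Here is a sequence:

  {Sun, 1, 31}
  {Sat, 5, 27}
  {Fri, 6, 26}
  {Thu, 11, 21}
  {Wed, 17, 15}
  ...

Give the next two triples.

{Tue, 28, 4}, {Mon, 45, -13}

Day: runs backward through the weekdays Mon→Sun; Sun, Sat, Fri, Thu, Wed → Tue → Mon.
Second value goes 1, 5, 6, 11, 17 → 28 → 45 (each term is the sum of the two before it).
For the third value, together with the second value always sums to 32: 31, 27, 26, 21, 15 → 4 → -13.
Putting the parts together: {Tue, 28, 4} and then {Mon, 45, -13}.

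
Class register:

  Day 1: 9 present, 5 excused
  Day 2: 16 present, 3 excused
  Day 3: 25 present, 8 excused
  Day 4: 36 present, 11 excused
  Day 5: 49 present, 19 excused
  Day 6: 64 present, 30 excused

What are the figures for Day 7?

Present — perfect squares: 3², 4², 5², …: 9, 16, 25, 36, 49, 64 → 81.
Excused: each term is the sum of the two before it, so 5, 3, 8, 11, 19, 30 → 49.
So the next record is 81 present, 49 excused.

81 present, 49 excused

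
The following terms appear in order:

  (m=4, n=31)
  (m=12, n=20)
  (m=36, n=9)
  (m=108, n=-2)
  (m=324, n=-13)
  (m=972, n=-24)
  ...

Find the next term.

(m=2916, n=-35)

M: ×3 each step, so 4, 12, 36, 108, 324, 972 → 2916.
For the n, −11 each step: 31, 20, 9, -2, -13, -24 → -35.
Combining the parts gives (m=2916, n=-35).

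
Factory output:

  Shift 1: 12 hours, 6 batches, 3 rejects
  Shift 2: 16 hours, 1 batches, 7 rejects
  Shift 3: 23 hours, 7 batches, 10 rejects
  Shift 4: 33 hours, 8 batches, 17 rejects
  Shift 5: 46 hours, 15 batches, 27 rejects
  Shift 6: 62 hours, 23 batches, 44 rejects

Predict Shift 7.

For the hours, differences are 4, 7, 10, … (increasing by 3 each time): 12, 16, 23, 33, 46, 62 → 81.
Batches — each term is the sum of the two before it: 6, 1, 7, 8, 15, 23 → 38.
Rejects goes 3, 7, 10, 17, 27, 44 → 71 (each term is the sum of the two before it).
So the next line is 81 hours, 38 batches, 71 rejects.

81 hours, 38 batches, 71 rejects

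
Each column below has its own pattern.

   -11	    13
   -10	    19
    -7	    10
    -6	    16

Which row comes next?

First component: -11, -10, -7, -6 → -3 (alternating steps +1, +3, +1, +3, …).
Second component: 13, 19, 10, 16 → 7 (alternating steps +6, −9, +6, −9, …).
Combining the parts gives -3  7.

-3  7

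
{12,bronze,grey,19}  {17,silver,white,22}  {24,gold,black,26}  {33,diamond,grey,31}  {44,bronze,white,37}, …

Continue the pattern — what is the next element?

First coordinate: differences are 5, 7, 9, … (increasing by 2 each time); 12, 17, 24, 33, 44 → 57.
Rank: repeats bronze → silver → gold → diamond, so bronze, silver, gold, diamond, bronze → silver.
Shade: grey, white, black, grey, white → black (repeats grey → white → black).
Fourth coordinate — differences are 3, 4, 5, … (increasing by 1 each time): 19, 22, 26, 31, 37 → 44.
Putting it together: {57,silver,black,44}.

{57,silver,black,44}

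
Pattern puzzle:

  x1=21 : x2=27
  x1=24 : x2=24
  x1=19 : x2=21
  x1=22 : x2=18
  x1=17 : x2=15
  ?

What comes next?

X1 goes 21, 24, 19, 22, 17 → 20 (alternating steps +3, −5, +3, −5, …).
X2 — −3 each step: 27, 24, 21, 18, 15 → 12.
So the next point is x1=20 : x2=12.

x1=20 : x2=12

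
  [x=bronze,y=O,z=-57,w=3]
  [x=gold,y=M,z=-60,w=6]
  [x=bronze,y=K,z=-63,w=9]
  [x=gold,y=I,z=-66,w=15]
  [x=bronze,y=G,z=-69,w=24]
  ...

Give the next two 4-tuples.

[x=gold,y=E,z=-72,w=39], [x=bronze,y=C,z=-75,w=63]

X: bronze, gold, bronze, gold, bronze → gold → bronze (alternates bronze ↔ gold).
Y: letters move back 2 places in the alphabet, so O, M, K, I, G → E → C.
For the z, −3 each step: -57, -60, -63, -66, -69 → -72 → -75.
W — each term is the sum of the two before it: 3, 6, 9, 15, 24 → 39 → 63.
So the next two 4-tuples are [x=gold,y=E,z=-72,w=39] and [x=bronze,y=C,z=-75,w=63].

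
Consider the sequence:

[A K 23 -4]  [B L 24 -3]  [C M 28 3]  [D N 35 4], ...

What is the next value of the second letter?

O

Second letter goes K, L, M, N → O (letters move forward 1 place in the alphabet).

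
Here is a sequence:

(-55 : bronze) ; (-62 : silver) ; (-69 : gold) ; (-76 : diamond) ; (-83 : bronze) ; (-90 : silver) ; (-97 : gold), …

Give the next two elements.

First entry — −7 each step: -55, -62, -69, -76, -83, -90, -97 → -104 → -111.
Rank: repeats bronze → silver → gold → diamond, so bronze, silver, gold, diamond, bronze, silver, gold → diamond → bronze.
So the next two elements are (-104 : diamond) and (-111 : bronze).

(-104 : diamond), (-111 : bronze)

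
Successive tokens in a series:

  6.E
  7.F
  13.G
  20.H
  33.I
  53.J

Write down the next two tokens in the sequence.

86.K, 139.L

First component: 6, 7, 13, 20, 33, 53 → 86 → 139 (each term is the sum of the two before it).
Letter: E, F, G, H, I, J → K → L (letters move forward 1 place in the alphabet).
Putting the parts together: 86.K and then 139.L.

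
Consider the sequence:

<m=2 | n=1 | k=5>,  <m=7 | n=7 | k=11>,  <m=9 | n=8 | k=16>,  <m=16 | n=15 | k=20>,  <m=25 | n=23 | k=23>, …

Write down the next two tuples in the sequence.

M goes 2, 7, 9, 16, 25 → 41 → 66 (each term is the sum of the two before it).
N — each term is the sum of the two before it: 1, 7, 8, 15, 23 → 38 → 61.
K — differences are 6, 5, 4, … (decreasing by 1 each time): 5, 11, 16, 20, 23 → 25 → 26.
Putting the parts together: <m=41 | n=38 | k=25> and then <m=66 | n=61 | k=26>.

<m=41 | n=38 | k=25>, <m=66 | n=61 | k=26>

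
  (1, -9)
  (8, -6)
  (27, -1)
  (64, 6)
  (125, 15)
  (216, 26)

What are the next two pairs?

(343, 39), (512, 54)

For the first part, perfect cubes: 1³, 2³, 3³, …: 1, 8, 27, 64, 125, 216 → 343 → 512.
Second part — differences are 3, 5, 7, … (increasing by 2 each time): -9, -6, -1, 6, 15, 26 → 39 → 54.
So the next two pairs are (343, 39) and (512, 54).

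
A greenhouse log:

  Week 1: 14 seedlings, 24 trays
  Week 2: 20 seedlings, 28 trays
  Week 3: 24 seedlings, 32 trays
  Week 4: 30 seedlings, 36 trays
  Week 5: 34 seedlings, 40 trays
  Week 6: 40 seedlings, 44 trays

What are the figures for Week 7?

For the seedlings, alternating steps +6, +4, +6, +4, …: 14, 20, 24, 30, 34, 40 → 44.
Trays goes 24, 28, 32, 36, 40, 44 → 48 (+4 each step).
Combining the parts gives 44 seedlings, 48 trays.

44 seedlings, 48 trays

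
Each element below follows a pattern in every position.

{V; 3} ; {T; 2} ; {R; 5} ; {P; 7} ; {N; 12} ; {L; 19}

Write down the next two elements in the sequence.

{J; 31}, {H; 50}

Letter: letters move back 2 places in the alphabet; V, T, R, P, N, L → J → H.
Second entry: 3, 2, 5, 7, 12, 19 → 31 → 50 (each term is the sum of the two before it).
So the next two elements are {J; 31} and {H; 50}.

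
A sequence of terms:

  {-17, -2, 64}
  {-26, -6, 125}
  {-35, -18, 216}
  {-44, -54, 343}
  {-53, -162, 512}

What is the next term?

{-62, -486, 729}

First value: -17, -26, -35, -44, -53 → -62 (−9 each step).
Second value goes -2, -6, -18, -54, -162 → -486 (×3 each step).
Third value: perfect cubes: 4³, 5³, 6³, …; 64, 125, 216, 343, 512 → 729.
Combining the parts gives {-62, -486, 729}.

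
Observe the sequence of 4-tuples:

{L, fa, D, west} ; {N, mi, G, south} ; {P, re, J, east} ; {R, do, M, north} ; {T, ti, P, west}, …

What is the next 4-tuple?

For the first letter, letters move forward 2 places in the alphabet: L, N, P, R, T → V.
Note: runs backward through the solfège scale do→ti, so fa, mi, re, do, ti → la.
Second letter — letters move forward 3 places in the alphabet: D, G, J, M, P → S.
Direction goes west, south, east, north, west → south (repeats west → south → east → north).
Combining the parts gives {V, la, S, south}.

{V, la, S, south}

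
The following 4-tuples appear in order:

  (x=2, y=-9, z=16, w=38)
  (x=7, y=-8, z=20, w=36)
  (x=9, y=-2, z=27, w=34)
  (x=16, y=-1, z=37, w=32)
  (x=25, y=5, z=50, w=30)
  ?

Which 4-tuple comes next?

For the x, each term is the sum of the two before it: 2, 7, 9, 16, 25 → 41.
For the y, alternating steps +1, +6, +1, +6, …: -9, -8, -2, -1, 5 → 6.
Z goes 16, 20, 27, 37, 50 → 66 (differences are 4, 7, 10, … (increasing by 3 each time)).
W: −2 each step; 38, 36, 34, 32, 30 → 28.
So the next 4-tuple is (x=41, y=6, z=66, w=28).

(x=41, y=6, z=66, w=28)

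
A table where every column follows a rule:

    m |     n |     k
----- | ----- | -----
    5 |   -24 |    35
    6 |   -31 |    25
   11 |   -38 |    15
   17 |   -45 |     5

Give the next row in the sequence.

Column m: each term is the sum of the two before it; 5, 6, 11, 17 → 28.
Column n: −7 each step; -24, -31, -38, -45 → -52.
For the column k, −10 each step: 35, 25, 15, 5 → -5.
So the next row is 28  -52  -5.

28  -52  -5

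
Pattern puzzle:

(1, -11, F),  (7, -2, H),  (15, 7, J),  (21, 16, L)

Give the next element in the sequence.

First value: alternating steps +6, +8, +6, +8, …; 1, 7, 15, 21 → 29.
Second value: +9 each step, so -11, -2, 7, 16 → 25.
Letter: F, H, J, L → N (letters move forward 2 places in the alphabet).
Putting it together: (29, 25, N).

(29, 25, N)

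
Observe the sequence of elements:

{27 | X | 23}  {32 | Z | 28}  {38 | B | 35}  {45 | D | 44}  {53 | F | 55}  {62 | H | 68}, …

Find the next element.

{72 | J | 83}

First part: differences are 5, 6, 7, … (increasing by 1 each time); 27, 32, 38, 45, 53, 62 → 72.
For the letter, letters move forward 2 places in the alphabet, wrapping Z→A: X, Z, B, D, F, H → J.
Third part goes 23, 28, 35, 44, 55, 68 → 83 (differences are 5, 7, 9, … (increasing by 2 each time)).
So the next element is {72 | J | 83}.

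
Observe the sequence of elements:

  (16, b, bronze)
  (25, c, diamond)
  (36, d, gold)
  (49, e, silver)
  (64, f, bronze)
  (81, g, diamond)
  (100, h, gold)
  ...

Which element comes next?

(121, i, silver)

First part: 16, 25, 36, 49, 64, 81, 100 → 121 (perfect squares: 4², 5², 6², …).
Letter goes b, c, d, e, f, g, h → i (letters move forward 1 place in the alphabet).
Rank: bronze, diamond, gold, silver, bronze, diamond, gold → silver (repeats bronze → diamond → gold → silver).
Combining the parts gives (121, i, silver).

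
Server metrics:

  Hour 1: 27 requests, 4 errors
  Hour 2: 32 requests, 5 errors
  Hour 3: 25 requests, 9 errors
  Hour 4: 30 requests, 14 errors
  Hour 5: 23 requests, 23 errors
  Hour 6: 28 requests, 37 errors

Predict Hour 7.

Requests goes 27, 32, 25, 30, 23, 28 → 21 (alternating steps +5, −7, +5, −7, …).
Errors goes 4, 5, 9, 14, 23, 37 → 60 (each term is the sum of the two before it).
Combining the parts gives 21 requests, 60 errors.

21 requests, 60 errors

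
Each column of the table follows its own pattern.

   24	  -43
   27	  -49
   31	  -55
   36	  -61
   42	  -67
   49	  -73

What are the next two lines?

57  -79; 66  -85

First component goes 24, 27, 31, 36, 42, 49 → 57 → 66 (differences are 3, 4, 5, … (increasing by 1 each time)).
Second component goes -43, -49, -55, -61, -67, -73 → -79 → -85 (−6 each step).
Putting the parts together: 57  -79 and then 66  -85.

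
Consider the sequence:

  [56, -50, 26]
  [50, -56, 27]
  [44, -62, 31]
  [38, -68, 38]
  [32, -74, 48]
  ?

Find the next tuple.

First slot — −6 each step: 56, 50, 44, 38, 32 → 26.
Second slot — −6 each step: -50, -56, -62, -68, -74 → -80.
Third slot goes 26, 27, 31, 38, 48 → 61 (differences are 1, 4, 7, … (increasing by 3 each time)).
Combining the parts gives [26, -80, 61].

[26, -80, 61]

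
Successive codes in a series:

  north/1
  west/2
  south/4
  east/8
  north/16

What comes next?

Direction: north, west, south, east, north → west (repeats north → west → south → east).
Second component: ×2 each step; 1, 2, 4, 8, 16 → 32.
Putting it together: west/32.

west/32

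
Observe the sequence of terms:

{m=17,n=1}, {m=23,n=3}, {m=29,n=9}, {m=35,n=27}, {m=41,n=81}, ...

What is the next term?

M — +6 each step: 17, 23, 29, 35, 41 → 47.
N — ×3 each step: 1, 3, 9, 27, 81 → 243.
Combining the parts gives {m=47,n=243}.

{m=47,n=243}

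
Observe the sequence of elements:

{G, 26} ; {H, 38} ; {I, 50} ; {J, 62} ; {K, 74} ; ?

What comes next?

{L, 86}

Letter: G, H, I, J, K → L (letters move forward 1 place in the alphabet).
Second slot: +12 each step; 26, 38, 50, 62, 74 → 86.
Combining the parts gives {L, 86}.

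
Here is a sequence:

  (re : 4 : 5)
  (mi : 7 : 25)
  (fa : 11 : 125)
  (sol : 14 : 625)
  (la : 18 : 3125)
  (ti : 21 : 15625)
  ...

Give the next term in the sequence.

Note: runs through the solfège scale do→ti, so re, mi, fa, sol, la, ti → do.
Second component: 4, 7, 11, 14, 18, 21 → 25 (alternating steps +3, +4, +3, +4, …).
Third component: ×5 each step, so 5, 25, 125, 625, 3125, 15625 → 78125.
So the next term is (do : 25 : 78125).

(do : 25 : 78125)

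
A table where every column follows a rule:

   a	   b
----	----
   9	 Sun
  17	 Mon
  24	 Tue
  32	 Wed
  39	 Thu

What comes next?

47  Fri

Column a: alternating steps +8, +7, +8, +7, …, so 9, 17, 24, 32, 39 → 47.
Column b goes Sun, Mon, Tue, Wed, Thu → Fri (runs through the weekdays Mon→Sun).
Combining the parts gives 47  Fri.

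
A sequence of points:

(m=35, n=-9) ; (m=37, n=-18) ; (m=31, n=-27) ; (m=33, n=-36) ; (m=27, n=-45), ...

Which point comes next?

(m=29, n=-54)

For the m, alternating steps +2, −6, +2, −6, …: 35, 37, 31, 33, 27 → 29.
N goes -9, -18, -27, -36, -45 → -54 (−9 each step).
So the next point is (m=29, n=-54).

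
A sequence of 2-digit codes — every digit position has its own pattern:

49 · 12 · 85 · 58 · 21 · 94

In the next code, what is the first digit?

First digit: 4, 1, 8, 5, 2, 9 → 6 (−3 each step, mod 10).
Second digit: 9, 2, 5, 8, 1, 4 → 7 (+3 each step, mod 10).

6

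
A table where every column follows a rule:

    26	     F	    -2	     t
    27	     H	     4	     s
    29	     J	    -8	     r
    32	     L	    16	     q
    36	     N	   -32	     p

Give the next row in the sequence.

First component — differences are 1, 2, 3, … (increasing by 1 each time): 26, 27, 29, 32, 36 → 41.
First letter: letters move forward 2 places in the alphabet; F, H, J, L, N → P.
Third component goes -2, 4, -8, 16, -32 → 64 (×(-2) each step).
Second letter goes t, s, r, q, p → o (letters move back 1 place in the alphabet).
Putting it together: 41  P  64  o.

41  P  64  o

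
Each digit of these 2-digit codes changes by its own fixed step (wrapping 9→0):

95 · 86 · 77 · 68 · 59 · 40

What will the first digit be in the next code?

First digit goes 9, 8, 7, 6, 5, 4 → 3 (−1 each step, mod 10).

3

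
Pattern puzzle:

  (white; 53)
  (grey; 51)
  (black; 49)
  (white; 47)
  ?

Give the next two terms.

(grey; 45), (black; 43)

Shade: repeats white → grey → black, so white, grey, black, white → grey → black.
For the second value, −2 each step: 53, 51, 49, 47 → 45 → 43.
So the next two terms are (grey; 45) and (black; 43).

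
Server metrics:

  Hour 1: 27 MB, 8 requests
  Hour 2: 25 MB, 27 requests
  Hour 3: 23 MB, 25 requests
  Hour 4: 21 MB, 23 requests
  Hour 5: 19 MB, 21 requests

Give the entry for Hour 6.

17 MB, 19 requests

For the MB, −2 each step: 27, 25, 23, 21, 19 → 17.
Requests — always the previous value of the MB: 8, 27, 25, 23, 21 → 19.
So the next row is 17 MB, 19 requests.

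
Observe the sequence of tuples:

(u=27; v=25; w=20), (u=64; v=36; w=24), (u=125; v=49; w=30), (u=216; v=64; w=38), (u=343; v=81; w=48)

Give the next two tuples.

U — perfect cubes: 3³, 4³, 5³, …: 27, 64, 125, 216, 343 → 512 → 729.
V: perfect squares: 5², 6², 7², …, so 25, 36, 49, 64, 81 → 100 → 121.
W: differences are 4, 6, 8, … (increasing by 2 each time), so 20, 24, 30, 38, 48 → 60 → 74.
Putting the parts together: (u=512; v=100; w=60) and then (u=729; v=121; w=74).

(u=512; v=100; w=60), (u=729; v=121; w=74)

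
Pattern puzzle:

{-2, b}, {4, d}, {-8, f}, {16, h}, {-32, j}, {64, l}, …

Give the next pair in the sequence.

{-128, n}

For the first entry, ×(-2) each step: -2, 4, -8, 16, -32, 64 → -128.
Letter goes b, d, f, h, j, l → n (letters move forward 2 places in the alphabet).
So the next pair is {-128, n}.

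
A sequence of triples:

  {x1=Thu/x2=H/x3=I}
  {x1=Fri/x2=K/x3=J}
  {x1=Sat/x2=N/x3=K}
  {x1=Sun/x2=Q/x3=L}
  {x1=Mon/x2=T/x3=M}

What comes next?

{x1=Tue/x2=W/x3=N}

X1: Thu, Fri, Sat, Sun, Mon → Tue (runs through the weekdays Mon→Sun).
X2: letters move forward 3 places in the alphabet, so H, K, N, Q, T → W.
X3: letters move forward 1 place in the alphabet; I, J, K, L, M → N.
So the next triple is {x1=Tue/x2=W/x3=N}.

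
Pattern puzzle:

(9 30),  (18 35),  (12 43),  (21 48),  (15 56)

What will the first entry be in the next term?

24

First entry: alternating steps +9, −6, +9, −6, …, so 9, 18, 12, 21, 15 → 24.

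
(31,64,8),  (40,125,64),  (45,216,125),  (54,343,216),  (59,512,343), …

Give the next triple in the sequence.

(68,729,512)

First part: alternating steps +9, +5, +9, +5, …, so 31, 40, 45, 54, 59 → 68.
Second part goes 64, 125, 216, 343, 512 → 729 (perfect cubes: 4³, 5³, 6³, …).
Third part: always the previous value of the second part, so 8, 64, 125, 216, 343 → 512.
Combining the parts gives (68,729,512).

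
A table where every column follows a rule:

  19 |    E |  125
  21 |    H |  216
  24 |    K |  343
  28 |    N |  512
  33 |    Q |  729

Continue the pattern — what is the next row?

First component: differences are 2, 3, 4, … (increasing by 1 each time); 19, 21, 24, 28, 33 → 39.
Letter goes E, H, K, N, Q → T (letters move forward 3 places in the alphabet).
Third component goes 125, 216, 343, 512, 729 → 1000 (perfect cubes: 5³, 6³, 7³, …).
Putting it together: 39  T  1000.

39  T  1000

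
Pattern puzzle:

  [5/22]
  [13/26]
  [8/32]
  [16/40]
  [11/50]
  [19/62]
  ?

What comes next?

First coordinate goes 5, 13, 8, 16, 11, 19 → 14 (alternating steps +8, −5, +8, −5, …).
Second coordinate: 22, 26, 32, 40, 50, 62 → 76 (differences are 4, 6, 8, … (increasing by 2 each time)).
Putting it together: [14/76].

[14/76]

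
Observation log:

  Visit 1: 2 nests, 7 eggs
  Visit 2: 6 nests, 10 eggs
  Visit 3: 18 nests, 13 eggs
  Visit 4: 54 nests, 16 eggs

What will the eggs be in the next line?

Nests goes 2, 6, 18, 54 → 162 (×3 each step).
Eggs: +3 each step, so 7, 10, 13, 16 → 19.

19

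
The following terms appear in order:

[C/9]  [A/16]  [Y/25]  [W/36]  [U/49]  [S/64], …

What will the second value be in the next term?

81

Second value — perfect squares: 3², 4², 5², …: 9, 16, 25, 36, 49, 64 → 81.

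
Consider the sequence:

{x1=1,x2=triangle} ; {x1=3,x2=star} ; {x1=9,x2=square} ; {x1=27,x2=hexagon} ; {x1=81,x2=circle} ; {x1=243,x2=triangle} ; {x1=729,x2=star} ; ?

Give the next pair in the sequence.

{x1=2187,x2=square}

X1: 1, 3, 9, 27, 81, 243, 729 → 2187 (×3 each step).
X2: triangle, star, square, hexagon, circle, triangle, star → square (repeats triangle → star → square → hexagon → circle).
Putting it together: {x1=2187,x2=square}.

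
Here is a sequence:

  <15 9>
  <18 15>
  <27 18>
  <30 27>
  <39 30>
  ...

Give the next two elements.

<42 39>, <51 42>

First slot: 15, 18, 27, 30, 39 → 42 → 51 (alternating steps +3, +9, +3, +9, …).
Second slot goes 9, 15, 18, 27, 30 → 39 → 42 (always the previous value of the first slot).
Putting the parts together: <42 39> and then <51 42>.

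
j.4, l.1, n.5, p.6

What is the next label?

Letter goes j, l, n, p → r (letters move forward 2 places in the alphabet).
Second component: each term is the sum of the two before it, so 4, 1, 5, 6 → 11.
Putting it together: r.11.

r.11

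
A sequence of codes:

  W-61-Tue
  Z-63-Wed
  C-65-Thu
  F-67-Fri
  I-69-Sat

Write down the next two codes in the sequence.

Letter — letters move forward 3 places in the alphabet, wrapping Z→A: W, Z, C, F, I → L → O.
For the second component, +2 each step: 61, 63, 65, 67, 69 → 71 → 73.
Day: Tue, Wed, Thu, Fri, Sat → Sun → Mon (runs through the weekdays Mon→Sun).
Putting the parts together: L-71-Sun and then O-73-Mon.

L-71-Sun, O-73-Mon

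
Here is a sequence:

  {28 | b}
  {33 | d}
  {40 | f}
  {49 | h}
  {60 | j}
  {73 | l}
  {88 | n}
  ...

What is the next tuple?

{105 | p}

First coordinate — differences are 5, 7, 9, … (increasing by 2 each time): 28, 33, 40, 49, 60, 73, 88 → 105.
Letter — letters move forward 2 places in the alphabet: b, d, f, h, j, l, n → p.
So the next tuple is {105 | p}.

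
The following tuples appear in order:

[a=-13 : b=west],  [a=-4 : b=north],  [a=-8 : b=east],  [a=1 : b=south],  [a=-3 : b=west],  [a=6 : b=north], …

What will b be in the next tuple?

A: alternating steps +9, −4, +9, −4, …, so -13, -4, -8, 1, -3, 6 → 2.
For the b, repeats west → north → east → south: west, north, east, south, west, north → east.

east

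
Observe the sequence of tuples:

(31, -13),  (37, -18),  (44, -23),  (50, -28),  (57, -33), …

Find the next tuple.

(63, -38)

First component: alternating steps +6, +7, +6, +7, …; 31, 37, 44, 50, 57 → 63.
Second component — −5 each step: -13, -18, -23, -28, -33 → -38.
Putting it together: (63, -38).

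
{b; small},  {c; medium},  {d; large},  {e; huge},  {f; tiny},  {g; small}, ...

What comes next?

Letter — letters move forward 1 place in the alphabet: b, c, d, e, f, g → h.
Size goes small, medium, large, huge, tiny, small → medium (repeats small → medium → large → huge → tiny).
Putting it together: {h; medium}.

{h; medium}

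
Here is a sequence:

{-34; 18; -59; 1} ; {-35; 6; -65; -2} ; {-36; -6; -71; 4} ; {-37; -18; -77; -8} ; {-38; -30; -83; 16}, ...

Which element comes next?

{-39; -42; -89; -32}

First value — −1 each step: -34, -35, -36, -37, -38 → -39.
Second value: −12 each step, so 18, 6, -6, -18, -30 → -42.
Third value goes -59, -65, -71, -77, -83 → -89 (−6 each step).
Fourth value goes 1, -2, 4, -8, 16 → -32 (×(-2) each step).
So the next element is {-39; -42; -89; -32}.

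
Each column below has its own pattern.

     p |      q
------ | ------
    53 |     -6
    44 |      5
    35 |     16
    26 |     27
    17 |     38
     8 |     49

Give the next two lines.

Column p goes 53, 44, 35, 26, 17, 8 → -1 → -10 (−9 each step).
Column q: +11 each step; -6, 5, 16, 27, 38, 49 → 60 → 71.
Putting the parts together: -1  60 and then -10  71.

-1  60; -10  71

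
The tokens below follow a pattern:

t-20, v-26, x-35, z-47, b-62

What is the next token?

d-80

Letter: t, v, x, z, b → d (letters move forward 2 places in the alphabet, wrapping Z→A).
For the second component, differences are 6, 9, 12, … (increasing by 3 each time): 20, 26, 35, 47, 62 → 80.
Putting it together: d-80.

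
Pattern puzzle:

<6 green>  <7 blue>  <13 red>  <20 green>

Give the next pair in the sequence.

First entry — each term is the sum of the two before it: 6, 7, 13, 20 → 33.
Colour: repeats green → blue → red; green, blue, red, green → blue.
Putting it together: <33 blue>.

<33 blue>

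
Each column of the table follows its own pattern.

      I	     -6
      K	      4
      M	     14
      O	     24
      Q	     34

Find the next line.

S  44

Letter: I, K, M, O, Q → S (letters move forward 2 places in the alphabet).
Second component — +10 each step: -6, 4, 14, 24, 34 → 44.
So the next line is S  44.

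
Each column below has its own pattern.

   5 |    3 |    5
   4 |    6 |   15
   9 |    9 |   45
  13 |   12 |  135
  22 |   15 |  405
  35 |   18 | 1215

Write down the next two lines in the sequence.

57  21  3645; 92  24  10935

First component — each term is the sum of the two before it: 5, 4, 9, 13, 22, 35 → 57 → 92.
Second component: 3, 6, 9, 12, 15, 18 → 21 → 24 (+3 each step).
Third component goes 5, 15, 45, 135, 405, 1215 → 3645 → 10935 (×3 each step).
So the next two lines are 57  21  3645 and 92  24  10935.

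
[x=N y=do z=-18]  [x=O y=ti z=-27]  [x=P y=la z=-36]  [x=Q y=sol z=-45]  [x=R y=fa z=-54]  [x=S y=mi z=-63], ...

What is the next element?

[x=T y=re z=-72]

X — letters move forward 1 place in the alphabet: N, O, P, Q, R, S → T.
Y — runs backward through the solfège scale do→ti: do, ti, la, sol, fa, mi → re.
For the z, −9 each step: -18, -27, -36, -45, -54, -63 → -72.
Putting it together: [x=T y=re z=-72].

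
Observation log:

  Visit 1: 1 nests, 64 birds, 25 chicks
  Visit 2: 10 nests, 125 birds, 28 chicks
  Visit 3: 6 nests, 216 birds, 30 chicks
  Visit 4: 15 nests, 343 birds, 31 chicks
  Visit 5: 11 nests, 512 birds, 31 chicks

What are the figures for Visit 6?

20 nests, 729 birds, 30 chicks

Nests: alternating steps +9, −4, +9, −4, …, so 1, 10, 6, 15, 11 → 20.
Birds: perfect cubes: 4³, 5³, 6³, …; 64, 125, 216, 343, 512 → 729.
Chicks: 25, 28, 30, 31, 31 → 30 (differences are 3, 2, 1, … (decreasing by 1 each time)).
Putting it together: 20 nests, 729 birds, 30 chicks.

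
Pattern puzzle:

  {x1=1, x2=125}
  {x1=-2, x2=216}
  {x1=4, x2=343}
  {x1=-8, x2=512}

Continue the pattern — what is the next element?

{x1=16, x2=729}

X1 — ×(-2) each step: 1, -2, 4, -8 → 16.
X2: 125, 216, 343, 512 → 729 (perfect cubes: 5³, 6³, 7³, …).
So the next element is {x1=16, x2=729}.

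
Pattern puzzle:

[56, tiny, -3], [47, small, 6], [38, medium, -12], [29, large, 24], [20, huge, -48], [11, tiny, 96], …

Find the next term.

First part: 56, 47, 38, 29, 20, 11 → 2 (−9 each step).
Size: repeats tiny → small → medium → large → huge, so tiny, small, medium, large, huge, tiny → small.
Third part: ×(-2) each step; -3, 6, -12, 24, -48, 96 → -192.
Combining the parts gives [2, small, -192].

[2, small, -192]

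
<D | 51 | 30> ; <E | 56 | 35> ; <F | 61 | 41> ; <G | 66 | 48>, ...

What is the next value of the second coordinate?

71

Letter — letters move forward 1 place in the alphabet: D, E, F, G → H.
Second coordinate goes 51, 56, 61, 66 → 71 (+5 each step).
Third coordinate: 30, 35, 41, 48 → 56 (differences are 5, 6, 7, … (increasing by 1 each time)).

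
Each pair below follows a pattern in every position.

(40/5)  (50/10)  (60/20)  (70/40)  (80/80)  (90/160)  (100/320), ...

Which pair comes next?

First part: +10 each step; 40, 50, 60, 70, 80, 90, 100 → 110.
For the second part, ×2 each step: 5, 10, 20, 40, 80, 160, 320 → 640.
Putting it together: (110/640).

(110/640)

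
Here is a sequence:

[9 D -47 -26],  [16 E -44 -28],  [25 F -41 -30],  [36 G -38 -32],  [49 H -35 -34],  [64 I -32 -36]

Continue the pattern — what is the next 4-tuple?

First value: perfect squares: 3², 4², 5², …; 9, 16, 25, 36, 49, 64 → 81.
Letter: D, E, F, G, H, I → J (letters move forward 1 place in the alphabet).
Third value: +3 each step, so -47, -44, -41, -38, -35, -32 → -29.
Fourth value: -26, -28, -30, -32, -34, -36 → -38 (−2 each step).
Putting it together: [81 J -29 -38].

[81 J -29 -38]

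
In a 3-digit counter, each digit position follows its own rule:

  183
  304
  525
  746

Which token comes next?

967

First digit: +2 each step, mod 10; 1, 3, 5, 7 → 9.
For the second digit, +2 each step, mod 10: 8, 0, 2, 4 → 6.
For the third digit, +1 each step, mod 10: 3, 4, 5, 6 → 7.
So the next token is 967.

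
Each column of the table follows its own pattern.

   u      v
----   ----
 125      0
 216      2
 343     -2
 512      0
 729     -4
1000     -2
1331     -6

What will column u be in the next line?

1728

Column u: perfect cubes: 5³, 6³, 7³, …; 125, 216, 343, 512, 729, 1000, 1331 → 1728.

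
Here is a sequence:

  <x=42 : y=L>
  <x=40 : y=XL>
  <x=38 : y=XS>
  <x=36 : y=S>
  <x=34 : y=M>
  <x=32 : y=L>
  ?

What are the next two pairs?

X goes 42, 40, 38, 36, 34, 32 → 30 → 28 (−2 each step).
For the y, repeats L → XL → XS → S → M: L, XL, XS, S, M, L → XL → XS.
So the next two pairs are <x=30 : y=XL> and <x=28 : y=XS>.

<x=30 : y=XL>, <x=28 : y=XS>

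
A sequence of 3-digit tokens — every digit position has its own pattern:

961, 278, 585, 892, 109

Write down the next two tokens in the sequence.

First digit: 9, 2, 5, 8, 1 → 4 → 7 (+3 each step, mod 10).
Second digit: +1 each step, mod 10, so 6, 7, 8, 9, 0 → 1 → 2.
Third digit: −3 each step, mod 10; 1, 8, 5, 2, 9 → 6 → 3.
So the next two tokens are 416 and 723.

416, 723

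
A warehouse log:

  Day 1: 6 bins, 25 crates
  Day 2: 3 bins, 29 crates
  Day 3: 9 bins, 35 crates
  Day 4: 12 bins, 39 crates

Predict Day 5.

For the bins, each term is the sum of the two before it: 6, 3, 9, 12 → 21.
For the crates, alternating steps +4, +6, +4, +6, …: 25, 29, 35, 39 → 45.
So the next row is 21 bins, 45 crates.

21 bins, 45 crates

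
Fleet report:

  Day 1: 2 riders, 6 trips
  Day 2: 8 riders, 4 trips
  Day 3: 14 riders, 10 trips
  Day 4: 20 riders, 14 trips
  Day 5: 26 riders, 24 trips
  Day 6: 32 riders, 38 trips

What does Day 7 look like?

38 riders, 62 trips

Riders — +6 each step: 2, 8, 14, 20, 26, 32 → 38.
Trips: each term is the sum of the two before it, so 6, 4, 10, 14, 24, 38 → 62.
Combining the parts gives 38 riders, 62 trips.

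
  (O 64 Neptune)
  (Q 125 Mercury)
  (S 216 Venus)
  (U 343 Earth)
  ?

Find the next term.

(W 512 Mars)

Letter: O, Q, S, U → W (letters move forward 2 places in the alphabet).
Second entry — perfect cubes: 4³, 5³, 6³, …: 64, 125, 216, 343 → 512.
Planet: runs through the planets Mercury→Neptune, so Neptune, Mercury, Venus, Earth → Mars.
Putting it together: (W 512 Mars).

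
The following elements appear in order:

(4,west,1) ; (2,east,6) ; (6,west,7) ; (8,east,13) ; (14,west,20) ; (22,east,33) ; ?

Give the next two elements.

First slot — each term is the sum of the two before it: 4, 2, 6, 8, 14, 22 → 36 → 58.
Direction: alternates west ↔ east; west, east, west, east, west, east → west → east.
Third slot — each term is the sum of the two before it: 1, 6, 7, 13, 20, 33 → 53 → 86.
So the next two elements are (36,west,53) and (58,east,86).

(36,west,53), (58,east,86)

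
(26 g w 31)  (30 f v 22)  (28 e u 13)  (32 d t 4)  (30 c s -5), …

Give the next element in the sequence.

(34 b r -14)

First coordinate — alternating steps +4, −2, +4, −2, …: 26, 30, 28, 32, 30 → 34.
First letter: g, f, e, d, c → b (letters move back 1 place in the alphabet).
Second letter goes w, v, u, t, s → r (letters move back 1 place in the alphabet).
For the fourth coordinate, −9 each step: 31, 22, 13, 4, -5 → -14.
Putting it together: (34 b r -14).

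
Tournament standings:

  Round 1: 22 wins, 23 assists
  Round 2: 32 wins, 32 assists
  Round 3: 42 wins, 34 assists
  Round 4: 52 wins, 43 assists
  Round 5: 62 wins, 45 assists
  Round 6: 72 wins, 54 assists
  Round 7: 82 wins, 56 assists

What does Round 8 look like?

92 wins, 65 assists

Wins: +10 each step; 22, 32, 42, 52, 62, 72, 82 → 92.
Assists — alternating steps +9, +2, +9, +2, …: 23, 32, 34, 43, 45, 54, 56 → 65.
So the next record is 92 wins, 65 assists.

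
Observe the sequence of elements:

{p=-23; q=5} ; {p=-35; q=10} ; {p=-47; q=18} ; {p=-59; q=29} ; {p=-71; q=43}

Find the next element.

P: −12 each step, so -23, -35, -47, -59, -71 → -83.
Q — differences are 5, 8, 11, … (increasing by 3 each time): 5, 10, 18, 29, 43 → 60.
So the next element is {p=-83; q=60}.

{p=-83; q=60}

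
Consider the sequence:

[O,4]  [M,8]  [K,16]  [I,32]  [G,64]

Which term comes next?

[E,128]

Letter: O, M, K, I, G → E (letters move back 2 places in the alphabet).
Second slot: ×2 each step; 4, 8, 16, 32, 64 → 128.
Combining the parts gives [E,128].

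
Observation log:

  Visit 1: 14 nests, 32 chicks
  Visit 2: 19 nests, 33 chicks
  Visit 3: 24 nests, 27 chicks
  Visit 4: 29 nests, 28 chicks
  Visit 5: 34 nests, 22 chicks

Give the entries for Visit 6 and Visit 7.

Nests: 14, 19, 24, 29, 34 → 39 → 44 (+5 each step).
For the chicks, alternating steps +1, −6, +1, −6, …: 32, 33, 27, 28, 22 → 23 → 17.
So the next two lines are 39 nests, 23 chicks and 44 nests, 17 chicks.

39 nests, 23 chicks; 44 nests, 17 chicks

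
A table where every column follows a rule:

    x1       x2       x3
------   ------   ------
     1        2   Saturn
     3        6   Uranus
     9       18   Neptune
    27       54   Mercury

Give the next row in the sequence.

81  162  Venus

Column x1 goes 1, 3, 9, 27 → 81 (×3 each step).
For the column x2, always 2 × the column x1: 2, 6, 18, 54 → 162.
Column x3: runs through the planets Mercury→Neptune; Saturn, Uranus, Neptune, Mercury → Venus.
Putting it together: 81  162  Venus.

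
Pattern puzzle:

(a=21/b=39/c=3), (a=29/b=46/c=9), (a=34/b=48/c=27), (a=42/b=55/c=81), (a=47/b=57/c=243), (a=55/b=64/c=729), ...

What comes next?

A — alternating steps +8, +5, +8, +5, …: 21, 29, 34, 42, 47, 55 → 60.
For the b, alternating steps +7, +2, +7, +2, …: 39, 46, 48, 55, 57, 64 → 66.
C goes 3, 9, 27, 81, 243, 729 → 2187 (×3 each step).
So the next element is (a=60/b=66/c=2187).

(a=60/b=66/c=2187)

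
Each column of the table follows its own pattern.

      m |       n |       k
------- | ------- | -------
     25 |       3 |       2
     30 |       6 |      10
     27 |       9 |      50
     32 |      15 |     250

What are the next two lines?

For the column m, alternating steps +5, −3, +5, −3, …: 25, 30, 27, 32 → 29 → 34.
For the column n, each term is the sum of the two before it: 3, 6, 9, 15 → 24 → 39.
Column k: ×5 each step, so 2, 10, 50, 250 → 1250 → 6250.
So the next two lines are 29  24  1250 and 34  39  6250.

29  24  1250; 34  39  6250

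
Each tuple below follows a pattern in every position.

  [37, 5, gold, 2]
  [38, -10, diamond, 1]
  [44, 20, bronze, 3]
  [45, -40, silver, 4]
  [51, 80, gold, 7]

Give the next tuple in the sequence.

[52, -160, diamond, 11]

First part goes 37, 38, 44, 45, 51 → 52 (alternating steps +1, +6, +1, +6, …).
Second part — ×(-2) each step: 5, -10, 20, -40, 80 → -160.
Rank goes gold, diamond, bronze, silver, gold → diamond (repeats gold → diamond → bronze → silver).
Fourth part: each term is the sum of the two before it, so 2, 1, 3, 4, 7 → 11.
Combining the parts gives [52, -160, diamond, 11].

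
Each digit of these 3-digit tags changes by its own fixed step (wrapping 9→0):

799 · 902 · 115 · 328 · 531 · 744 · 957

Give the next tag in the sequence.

160

First digit: 7, 9, 1, 3, 5, 7, 9 → 1 (+2 each step, mod 10).
For the second digit, +1 each step, mod 10: 9, 0, 1, 2, 3, 4, 5 → 6.
Third digit: +3 each step, mod 10, so 9, 2, 5, 8, 1, 4, 7 → 0.
So the next tag is 160.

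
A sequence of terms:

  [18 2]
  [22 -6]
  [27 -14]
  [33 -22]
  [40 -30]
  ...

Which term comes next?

[48 -38]

For the first coordinate, differences are 4, 5, 6, … (increasing by 1 each time): 18, 22, 27, 33, 40 → 48.
Second coordinate: −8 each step; 2, -6, -14, -22, -30 → -38.
So the next term is [48 -38].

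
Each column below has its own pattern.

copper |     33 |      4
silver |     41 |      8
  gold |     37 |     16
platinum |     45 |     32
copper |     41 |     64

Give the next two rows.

Metal: copper, silver, gold, platinum, copper → silver → gold (repeats copper → silver → gold → platinum).
Second component: alternating steps +8, −4, +8, −4, …, so 33, 41, 37, 45, 41 → 49 → 45.
Third component: ×2 each step, so 4, 8, 16, 32, 64 → 128 → 256.
So the next two rows are silver  49  128 and gold  45  256.

silver  49  128; gold  45  256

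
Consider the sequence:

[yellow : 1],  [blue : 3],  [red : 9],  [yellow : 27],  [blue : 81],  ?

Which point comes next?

Colour: repeats yellow → blue → red; yellow, blue, red, yellow, blue → red.
For the second component, ×3 each step: 1, 3, 9, 27, 81 → 243.
Combining the parts gives [red : 243].

[red : 243]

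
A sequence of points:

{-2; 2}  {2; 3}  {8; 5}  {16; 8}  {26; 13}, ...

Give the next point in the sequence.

{38; 21}

First part goes -2, 2, 8, 16, 26 → 38 (differences are 4, 6, 8, … (increasing by 2 each time)).
Second part: 2, 3, 5, 8, 13 → 21 (each term is the sum of the two before it).
Combining the parts gives {38; 21}.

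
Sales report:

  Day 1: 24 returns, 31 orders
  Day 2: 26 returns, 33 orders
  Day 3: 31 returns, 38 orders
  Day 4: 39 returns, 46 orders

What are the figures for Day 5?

50 returns, 57 orders

Returns goes 24, 26, 31, 39 → 50 (differences are 2, 5, 8, … (increasing by 3 each time)).
Orders: always 7 more than the returns, so 31, 33, 38, 46 → 57.
Combining the parts gives 50 returns, 57 orders.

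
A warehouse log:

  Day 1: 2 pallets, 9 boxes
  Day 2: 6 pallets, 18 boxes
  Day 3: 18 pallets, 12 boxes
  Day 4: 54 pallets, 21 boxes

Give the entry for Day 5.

162 pallets, 15 boxes

Pallets: ×3 each step; 2, 6, 18, 54 → 162.
Boxes: 9, 18, 12, 21 → 15 (alternating steps +9, −6, +9, −6, …).
Combining the parts gives 162 pallets, 15 boxes.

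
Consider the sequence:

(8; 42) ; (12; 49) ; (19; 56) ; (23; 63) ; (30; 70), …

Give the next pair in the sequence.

(34; 77)

First component — alternating steps +4, +7, +4, +7, …: 8, 12, 19, 23, 30 → 34.
For the second component, +7 each step: 42, 49, 56, 63, 70 → 77.
Putting it together: (34; 77).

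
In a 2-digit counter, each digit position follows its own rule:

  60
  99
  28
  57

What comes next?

First digit: 6, 9, 2, 5 → 8 (+3 each step, mod 10).
Second digit — −1 each step, mod 10: 0, 9, 8, 7 → 6.
Putting it together: 86.

86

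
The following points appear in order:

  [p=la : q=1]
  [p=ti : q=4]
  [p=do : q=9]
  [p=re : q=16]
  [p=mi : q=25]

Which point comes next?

[p=fa : q=36]

For the p, runs through the solfège scale do→ti: la, ti, do, re, mi → fa.
For the q, perfect squares: 1², 2², 3², …: 1, 4, 9, 16, 25 → 36.
So the next point is [p=fa : q=36].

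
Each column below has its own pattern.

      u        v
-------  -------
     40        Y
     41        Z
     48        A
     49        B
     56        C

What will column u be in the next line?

57

Column u: alternating steps +1, +7, +1, +7, …; 40, 41, 48, 49, 56 → 57.
Column v goes Y, Z, A, B, C → D (letters move forward 1 place in the alphabet, wrapping Z→A).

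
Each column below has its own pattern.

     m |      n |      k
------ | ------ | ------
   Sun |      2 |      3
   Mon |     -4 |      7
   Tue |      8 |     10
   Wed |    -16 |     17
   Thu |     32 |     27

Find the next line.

Fri  -64  44

Column m: runs through the weekdays Mon→Sun, so Sun, Mon, Tue, Wed, Thu → Fri.
Column n goes 2, -4, 8, -16, 32 → -64 (×(-2) each step).
Column k: each term is the sum of the two before it; 3, 7, 10, 17, 27 → 44.
So the next line is Fri  -64  44.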